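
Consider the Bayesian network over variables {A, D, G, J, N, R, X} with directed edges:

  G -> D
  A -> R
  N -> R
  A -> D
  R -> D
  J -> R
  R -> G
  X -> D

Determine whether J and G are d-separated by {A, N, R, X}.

Yes

Enumerating the 3 paths from J to G and testing each for blocking by {A, N, R, X}:
Path 1: J → R ← A → D ← G
  A is a fork here and A is conditioned on, so the path is blocked at A.
Path 2: J → R → G
  R is a chain here and R is conditioned on, so the path is blocked at R.
Path 3: J → R → D ← G
  R is a chain here and R is conditioned on, so the path is blocked at R.
Since every path is blocked, d-separation holds.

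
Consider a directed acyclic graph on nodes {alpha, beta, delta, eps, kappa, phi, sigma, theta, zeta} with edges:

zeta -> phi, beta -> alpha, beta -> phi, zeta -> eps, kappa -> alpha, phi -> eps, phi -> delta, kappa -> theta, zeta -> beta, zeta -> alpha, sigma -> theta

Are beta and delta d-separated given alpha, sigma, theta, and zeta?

Enumerating the 5 paths from beta to delta and testing each for blocking by {alpha, sigma, theta, zeta}:
  1. beta → alpha ← zeta → eps ← phi → delta — alpha:collider[open]; zeta:fork[blocks]; eps:collider[blocks]; phi:fork[open] ⇒ blocked
  2. beta → alpha ← zeta → phi → delta — alpha:collider[open]; zeta:fork[blocks]; phi:chain[open] ⇒ blocked
  3. beta ← zeta → eps ← phi → delta — zeta:fork[blocks]; eps:collider[blocks]; phi:fork[open] ⇒ blocked
  4. beta ← zeta → phi → delta — zeta:fork[blocks]; phi:chain[open] ⇒ blocked
  5. beta → phi → delta — phi:chain[open] ⇒ active
Since the path beta → phi → delta is active, beta and delta are not d-separated given {alpha, sigma, theta, zeta}.

No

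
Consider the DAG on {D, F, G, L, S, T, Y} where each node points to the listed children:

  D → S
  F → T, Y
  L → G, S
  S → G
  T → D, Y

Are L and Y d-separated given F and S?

No — L and Y are not d-separated given {F, S}.

4 paths connect L and Y; each must be blocked for d-separation to hold:
Path 1: L → S ← D ← T ← F → Y
  F is a fork here and F is conditioned on, so the path is blocked at F.
Path 2: L → S ← D ← T → Y
  S is a collider and S is conditioned on, which opens it; D is a chain and D is not conditioned on; T is a fork and T is not conditioned on — no node blocks this path, so it is active.
Path 3: L → G ← S ← D ← T ← F → Y
  G is a collider here and neither G nor any of its descendants is conditioned on, so the collider stays closed — the path is blocked at G.
Path 4: L → G ← S ← D ← T → Y
  G is a collider here and neither G nor any of its descendants is conditioned on, so the collider stays closed — the path is blocked at G.
Because an active path exists, L and Y are not d-separated.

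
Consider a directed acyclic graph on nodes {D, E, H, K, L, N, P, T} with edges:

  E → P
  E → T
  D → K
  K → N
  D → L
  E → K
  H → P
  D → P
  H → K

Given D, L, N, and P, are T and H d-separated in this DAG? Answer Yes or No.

No

4 paths connect T and H; each must be blocked for d-separation to hold:
Path 1: T ← E → P ← H
  E is a fork and E is not conditioned on; P is a collider and P is conditioned on, which opens it — no node blocks this path, so it is active.
Path 2: T ← E → P ← D → K ← H
  D is a fork here and D is conditioned on, so the path is blocked at D.
Path 3: T ← E → K ← H
  E is a fork and E is not conditioned on; K is a collider and its descendant N is conditioned on, which opens it — no node blocks this path, so it is active.
Path 4: T ← E → K ← D → P ← H
  D is a fork here and D is conditioned on, so the path is blocked at D.
Because an active path exists, T and H are not d-separated.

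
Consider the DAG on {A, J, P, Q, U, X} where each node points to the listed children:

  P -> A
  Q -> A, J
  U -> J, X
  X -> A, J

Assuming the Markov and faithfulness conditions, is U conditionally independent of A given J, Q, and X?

There are 4 undirected paths between U and A; checking each against the conditioning set {J, Q, X}:
  1. U → J ← Q → A — J:collider[open]; Q:fork[blocks] ⇒ blocked
  2. U → J ← X → A — J:collider[open]; X:fork[blocks] ⇒ blocked
  3. U → X → A — X:chain[blocks] ⇒ blocked
  4. U → X → J ← Q → A — X:chain[blocks]; J:collider[open]; Q:fork[blocks] ⇒ blocked
Every path is blocked, so U and A are d-separated given {J, Q, X}.

Yes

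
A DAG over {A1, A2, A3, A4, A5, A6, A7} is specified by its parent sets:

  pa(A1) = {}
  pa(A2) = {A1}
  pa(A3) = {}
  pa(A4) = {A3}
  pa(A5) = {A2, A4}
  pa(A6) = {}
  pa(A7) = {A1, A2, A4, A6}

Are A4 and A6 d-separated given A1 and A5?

Yes

There are 3 undirected paths between A4 and A6; checking each against the conditioning set {A1, A5}:
Path 1: A4 → A5 ← A2 ← A1 → A7 ← A6
  A1 is a fork here and A1 is conditioned on, so the path is blocked at A1.
Path 2: A4 → A5 ← A2 → A7 ← A6
  A7 is a collider here and neither A7 nor any of its descendants is conditioned on, so the collider stays closed — the path is blocked at A7.
Path 3: A4 → A7 ← A6
  A7 is a collider here and neither A7 nor any of its descendants is conditioned on, so the collider stays closed — the path is blocked at A7.
All paths are blocked; A4 ⊥ A6 | {A1, A5} holds.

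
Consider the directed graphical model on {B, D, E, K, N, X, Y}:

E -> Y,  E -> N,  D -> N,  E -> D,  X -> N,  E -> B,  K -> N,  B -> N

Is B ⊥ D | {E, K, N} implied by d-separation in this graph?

No — B and D are not d-separated given {E, K, N}.

We examine all 4 paths between B and D:
  1. B ← E → N ← D — E:fork[blocks]; N:collider[open] ⇒ blocked
  2. B ← E → D — E:fork[blocks] ⇒ blocked
  3. B → N ← E → D — N:collider[open]; E:fork[blocks] ⇒ blocked
  4. B → N ← D — N:collider[open] ⇒ active
At least one path is unblocked, so d-separation fails.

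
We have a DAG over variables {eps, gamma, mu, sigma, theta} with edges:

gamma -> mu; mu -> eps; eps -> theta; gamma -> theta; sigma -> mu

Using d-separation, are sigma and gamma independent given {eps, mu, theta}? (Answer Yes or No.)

2 paths connect sigma and gamma; each must be blocked for d-separation to hold:
Path 1: sigma → mu → eps → theta ← gamma
  mu is a chain here and mu is conditioned on, so the path is blocked at mu.
Path 2: sigma → mu ← gamma
  mu is a collider and mu is conditioned on, which opens it — no node blocks this path, so it is active.
Because an active path exists, sigma and gamma are not d-separated.

No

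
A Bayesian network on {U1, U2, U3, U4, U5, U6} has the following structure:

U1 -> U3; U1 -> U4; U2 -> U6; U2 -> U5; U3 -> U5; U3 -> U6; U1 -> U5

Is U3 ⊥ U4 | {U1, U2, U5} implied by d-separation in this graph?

Yes

3 paths connect U3 and U4; each must be blocked for d-separation to hold:
Path 1: U3 → U5 ← U1 → U4
  U1 is a fork here and U1 is conditioned on, so the path is blocked at U1.
Path 2: U3 ← U1 → U4
  U1 is a fork here and U1 is conditioned on, so the path is blocked at U1.
Path 3: U3 → U6 ← U2 → U5 ← U1 → U4
  U6 is a collider here and neither U6 nor any of its descendants is conditioned on, so the collider stays closed — the path is blocked at U6.
All paths are blocked; U3 ⊥ U4 | {U1, U2, U5} holds.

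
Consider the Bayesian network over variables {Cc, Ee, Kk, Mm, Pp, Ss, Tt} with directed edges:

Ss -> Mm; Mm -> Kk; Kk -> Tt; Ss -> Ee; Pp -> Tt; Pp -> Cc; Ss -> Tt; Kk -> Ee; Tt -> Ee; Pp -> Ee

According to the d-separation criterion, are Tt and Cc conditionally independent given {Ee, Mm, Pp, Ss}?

We examine all 6 paths between Tt and Cc:
Path 1: Tt ← Ss → Mm → Kk → Ee ← Pp → Cc
  Ss is a fork here and Ss is conditioned on, so the path is blocked at Ss.
Path 2: Tt ← Ss → Ee ← Pp → Cc
  Ss is a fork here and Ss is conditioned on, so the path is blocked at Ss.
Path 3: Tt ← Kk ← Mm ← Ss → Ee ← Pp → Cc
  Mm is a chain here and Mm is conditioned on, so the path is blocked at Mm.
Path 4: Tt ← Kk → Ee ← Pp → Cc
  Pp is a fork here and Pp is conditioned on, so the path is blocked at Pp.
Path 5: Tt ← Pp → Cc
  Pp is a fork here and Pp is conditioned on, so the path is blocked at Pp.
Path 6: Tt → Ee ← Pp → Cc
  Pp is a fork here and Pp is conditioned on, so the path is blocked at Pp.
Every path is blocked, so Tt and Cc are d-separated given {Ee, Mm, Pp, Ss}.

Yes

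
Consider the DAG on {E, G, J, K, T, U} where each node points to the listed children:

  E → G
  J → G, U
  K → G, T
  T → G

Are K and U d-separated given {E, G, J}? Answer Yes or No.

Enumerating the 2 paths from K to U and testing each for blocking by {E, G, J}:
Path 1: K → G ← J → U
  J is a fork here and J is conditioned on, so the path is blocked at J.
Path 2: K → T → G ← J → U
  J is a fork here and J is conditioned on, so the path is blocked at J.
Since every path is blocked, d-separation holds.

Yes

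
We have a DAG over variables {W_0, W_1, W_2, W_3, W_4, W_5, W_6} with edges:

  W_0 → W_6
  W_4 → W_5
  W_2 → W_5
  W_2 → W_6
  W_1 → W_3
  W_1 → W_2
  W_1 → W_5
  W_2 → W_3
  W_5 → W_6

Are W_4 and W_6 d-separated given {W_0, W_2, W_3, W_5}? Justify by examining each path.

There are 4 undirected paths between W_4 and W_6; checking each against the conditioning set {W_0, W_2, W_3, W_5}:
  1. W_4 → W_5 ← W_1 → W_2 → W_6 — W_5:collider[open]; W_1:fork[open]; W_2:chain[blocks] ⇒ blocked
  2. W_4 → W_5 ← W_1 → W_3 ← W_2 → W_6 — W_5:collider[open]; W_1:fork[open]; W_3:collider[open]; W_2:fork[blocks] ⇒ blocked
  3. W_4 → W_5 → W_6 — W_5:chain[blocks] ⇒ blocked
  4. W_4 → W_5 ← W_2 → W_6 — W_5:collider[open]; W_2:fork[blocks] ⇒ blocked
All paths are blocked; W_4 ⊥ W_6 | {W_0, W_2, W_3, W_5} holds.

Yes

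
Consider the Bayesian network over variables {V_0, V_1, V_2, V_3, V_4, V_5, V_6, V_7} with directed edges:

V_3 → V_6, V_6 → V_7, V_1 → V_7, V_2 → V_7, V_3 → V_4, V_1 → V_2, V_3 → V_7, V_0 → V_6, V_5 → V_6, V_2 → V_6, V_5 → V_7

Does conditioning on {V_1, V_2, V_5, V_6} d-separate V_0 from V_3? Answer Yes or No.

There are 5 undirected paths between V_0 and V_3; checking each against the conditioning set {V_1, V_2, V_5, V_6}:
  1. V_0 → V_6 ← V_5 → V_7 ← V_3 — V_6:collider[open]; V_5:fork[blocks]; V_7:collider[blocks] ⇒ blocked
  2. V_0 → V_6 ← V_3 — V_6:collider[open] ⇒ active
  3. V_0 → V_6 ← V_2 ← V_1 → V_7 ← V_3 — V_6:collider[open]; V_2:chain[blocks]; V_1:fork[blocks]; V_7:collider[blocks] ⇒ blocked
  4. V_0 → V_6 ← V_2 → V_7 ← V_3 — V_6:collider[open]; V_2:fork[blocks]; V_7:collider[blocks] ⇒ blocked
  5. V_0 → V_6 → V_7 ← V_3 — V_6:chain[blocks]; V_7:collider[blocks] ⇒ blocked
Since the path V_0 → V_6 ← V_3 is active, V_0 and V_3 are not d-separated given {V_1, V_2, V_5, V_6}.

No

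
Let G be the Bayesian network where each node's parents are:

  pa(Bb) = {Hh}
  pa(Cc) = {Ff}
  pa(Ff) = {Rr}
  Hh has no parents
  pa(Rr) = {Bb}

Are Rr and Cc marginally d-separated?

Only one path connects Rr and Cc:
Path 1: Rr → Ff → Cc
  Ff is a chain and Ff is not conditioned on — no node blocks this path, so it is active.
Because an active path exists, Rr and Cc are not d-separated.

No — Rr and Cc are not d-separated given ∅.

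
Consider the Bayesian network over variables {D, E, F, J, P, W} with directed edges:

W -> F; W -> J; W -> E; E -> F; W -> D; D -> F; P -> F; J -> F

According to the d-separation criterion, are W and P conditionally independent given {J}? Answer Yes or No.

Yes

There are 4 undirected paths between W and P; checking each against the conditioning set {J}:
  1. W → E → F ← P — E:chain[open]; F:collider[blocks] ⇒ blocked
  2. W → D → F ← P — D:chain[open]; F:collider[blocks] ⇒ blocked
  3. W → J → F ← P — J:chain[blocks]; F:collider[blocks] ⇒ blocked
  4. W → F ← P — F:collider[blocks] ⇒ blocked
All paths are blocked; W ⊥ P | {J} holds.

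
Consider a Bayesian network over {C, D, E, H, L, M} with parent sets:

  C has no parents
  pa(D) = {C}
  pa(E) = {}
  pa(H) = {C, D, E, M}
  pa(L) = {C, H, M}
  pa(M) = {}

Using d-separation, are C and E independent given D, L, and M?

No — C and E are not d-separated given {D, L, M}.

4 paths connect C and E; each must be blocked for d-separation to hold:
Path 1: C → D → H ← E
  D is a chain here and D is conditioned on, so the path is blocked at D.
Path 2: C → H ← E
  H is a collider and its descendant L is conditioned on, which opens it — no node blocks this path, so it is active.
Path 3: C → L ← M → H ← E
  M is a fork here and M is conditioned on, so the path is blocked at M.
Path 4: C → L ← H ← E
  L is a collider and L is conditioned on, which opens it; H is a chain and H is not conditioned on — no node blocks this path, so it is active.
Since the path C → H ← E is active, C and E are not d-separated given {D, L, M}.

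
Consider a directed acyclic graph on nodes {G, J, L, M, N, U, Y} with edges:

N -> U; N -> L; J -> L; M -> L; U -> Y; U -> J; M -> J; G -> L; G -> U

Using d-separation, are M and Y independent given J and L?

Enumerating the 6 paths from M to Y and testing each for blocking by {J, L}:
Path 1: M → L ← G → U → Y
  L is a collider and L is conditioned on, which opens it; G is a fork and G is not conditioned on; U is a chain and U is not conditioned on — no node blocks this path, so it is active.
Path 2: M → L ← J ← U → Y
  J is a chain here and J is conditioned on, so the path is blocked at J.
Path 3: M → L ← N → U → Y
  L is a collider and L is conditioned on, which opens it; N is a fork and N is not conditioned on; U is a chain and U is not conditioned on — no node blocks this path, so it is active.
Path 4: M → J ← U → Y
  J is a collider and J is conditioned on, which opens it; U is a fork and U is not conditioned on — no node blocks this path, so it is active.
Path 5: M → J → L ← G → U → Y
  J is a chain here and J is conditioned on, so the path is blocked at J.
Path 6: M → J → L ← N → U → Y
  J is a chain here and J is conditioned on, so the path is blocked at J.
At least one path is unblocked, so d-separation fails.

No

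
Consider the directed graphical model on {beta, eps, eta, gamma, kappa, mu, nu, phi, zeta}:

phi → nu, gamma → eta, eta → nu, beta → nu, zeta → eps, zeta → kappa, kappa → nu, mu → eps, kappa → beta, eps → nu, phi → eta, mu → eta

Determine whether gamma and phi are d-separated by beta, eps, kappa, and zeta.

Yes

Enumerating the 5 paths from gamma to phi and testing each for blocking by {beta, eps, kappa, zeta}:
  1. gamma → eta ← mu → eps ← zeta → kappa → nu ← phi — eta:collider[blocks]; mu:fork[open]; eps:collider[open]; zeta:fork[blocks]; kappa:chain[blocks]; nu:collider[blocks] ⇒ blocked
  2. gamma → eta ← mu → eps ← zeta → kappa → beta → nu ← phi — eta:collider[blocks]; mu:fork[open]; eps:collider[open]; zeta:fork[blocks]; kappa:chain[blocks]; beta:chain[blocks]; nu:collider[blocks] ⇒ blocked
  3. gamma → eta ← mu → eps → nu ← phi — eta:collider[blocks]; mu:fork[open]; eps:chain[blocks]; nu:collider[blocks] ⇒ blocked
  4. gamma → eta → nu ← phi — eta:chain[open]; nu:collider[blocks] ⇒ blocked
  5. gamma → eta ← phi — eta:collider[blocks] ⇒ blocked
Every path is blocked, so gamma and phi are d-separated given {beta, eps, kappa, zeta}.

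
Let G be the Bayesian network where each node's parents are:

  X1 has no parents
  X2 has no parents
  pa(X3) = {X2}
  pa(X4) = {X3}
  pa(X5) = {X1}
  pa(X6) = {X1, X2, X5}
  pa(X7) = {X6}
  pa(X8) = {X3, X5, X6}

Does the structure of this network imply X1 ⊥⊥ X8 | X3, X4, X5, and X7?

No

There are 6 undirected paths between X1 and X8; checking each against the conditioning set {X3, X4, X5, X7}:
  1. X1 → X6 ← X2 → X3 → X8 — X6:collider[open]; X2:fork[open]; X3:chain[blocks] ⇒ blocked
  2. X1 → X6 → X8 — X6:chain[open] ⇒ active
  3. X1 → X6 ← X5 → X8 — X6:collider[open]; X5:fork[blocks] ⇒ blocked
  4. X1 → X5 → X8 — X5:chain[blocks] ⇒ blocked
  5. X1 → X5 → X6 ← X2 → X3 → X8 — X5:chain[blocks]; X6:collider[open]; X2:fork[open]; X3:chain[blocks] ⇒ blocked
  6. X1 → X5 → X6 → X8 — X5:chain[blocks]; X6:chain[open] ⇒ blocked
Since the path X1 → X6 → X8 is active, X1 and X8 are not d-separated given {X3, X4, X5, X7}.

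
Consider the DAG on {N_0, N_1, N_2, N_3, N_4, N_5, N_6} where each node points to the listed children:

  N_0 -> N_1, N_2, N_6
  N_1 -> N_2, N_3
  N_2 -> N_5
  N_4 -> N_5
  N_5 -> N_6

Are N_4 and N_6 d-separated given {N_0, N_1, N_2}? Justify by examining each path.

We examine all 3 paths between N_4 and N_6:
  1. N_4 → N_5 ← N_2 ← N_1 ← N_0 → N_6 — N_5:collider[blocks]; N_2:chain[blocks]; N_1:chain[blocks]; N_0:fork[blocks] ⇒ blocked
  2. N_4 → N_5 ← N_2 ← N_0 → N_6 — N_5:collider[blocks]; N_2:chain[blocks]; N_0:fork[blocks] ⇒ blocked
  3. N_4 → N_5 → N_6 — N_5:chain[open] ⇒ active
Because an active path exists, N_4 and N_6 are not d-separated.

No — N_4 and N_6 are not d-separated given {N_0, N_1, N_2}.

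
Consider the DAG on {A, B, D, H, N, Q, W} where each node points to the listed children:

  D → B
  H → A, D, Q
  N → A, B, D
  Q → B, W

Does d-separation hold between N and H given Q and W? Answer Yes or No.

5 paths connect N and H; each must be blocked for d-separation to hold:
  1. N → D ← H — D:collider[blocks] ⇒ blocked
  2. N → D → B ← Q ← H — D:chain[open]; B:collider[blocks]; Q:chain[blocks] ⇒ blocked
  3. N → B ← D ← H — B:collider[blocks]; D:chain[open] ⇒ blocked
  4. N → B ← Q ← H — B:collider[blocks]; Q:chain[blocks] ⇒ blocked
  5. N → A ← H — A:collider[blocks] ⇒ blocked
Every path is blocked, so N and H are d-separated given {Q, W}.

Yes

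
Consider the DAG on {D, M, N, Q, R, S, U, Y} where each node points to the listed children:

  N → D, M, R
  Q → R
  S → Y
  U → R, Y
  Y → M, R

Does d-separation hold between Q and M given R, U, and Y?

No

3 paths connect Q and M; each must be blocked for d-separation to hold:
Path 1: Q → R ← Y → M
  Y is a fork here and Y is conditioned on, so the path is blocked at Y.
Path 2: Q → R ← U → Y → M
  U is a fork here and U is conditioned on, so the path is blocked at U.
Path 3: Q → R ← N → M
  R is a collider and R is conditioned on, which opens it; N is a fork and N is not conditioned on — no node blocks this path, so it is active.
Because an active path exists, Q and M are not d-separated.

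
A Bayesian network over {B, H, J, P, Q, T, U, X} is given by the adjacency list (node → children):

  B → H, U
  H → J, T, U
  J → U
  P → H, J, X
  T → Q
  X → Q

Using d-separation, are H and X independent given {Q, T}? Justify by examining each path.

5 paths connect H and X; each must be blocked for d-separation to hold:
Path 1: H → U ← J ← P → X
  U is a collider here and neither U nor any of its descendants is conditioned on, so the collider stays closed — the path is blocked at U.
Path 2: H ← B → U ← J ← P → X
  U is a collider here and neither U nor any of its descendants is conditioned on, so the collider stays closed — the path is blocked at U.
Path 3: H ← P → X
  P is a fork and P is not conditioned on — no node blocks this path, so it is active.
Path 4: H → J ← P → X
  J is a collider here and neither J nor any of its descendants is conditioned on, so the collider stays closed — the path is blocked at J.
Path 5: H → T → Q ← X
  T is a chain here and T is conditioned on, so the path is blocked at T.
Because an active path exists, H and X are not d-separated.

No — H and X are not d-separated given {Q, T}.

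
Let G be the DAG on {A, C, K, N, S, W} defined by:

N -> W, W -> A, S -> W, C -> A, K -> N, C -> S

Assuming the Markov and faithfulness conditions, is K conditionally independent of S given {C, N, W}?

We examine all 2 paths between K and S:
Path 1: K → N → W → A ← C → S
  N is a chain here and N is conditioned on, so the path is blocked at N.
Path 2: K → N → W ← S
  N is a chain here and N is conditioned on, so the path is blocked at N.
Every path is blocked, so K and S are d-separated given {C, N, W}.

Yes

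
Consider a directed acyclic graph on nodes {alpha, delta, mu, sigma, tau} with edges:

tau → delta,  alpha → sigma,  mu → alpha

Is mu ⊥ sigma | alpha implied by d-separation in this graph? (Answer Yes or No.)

Yes

Only one path connects mu and sigma:
  1. mu → alpha → sigma — alpha:chain[blocks] ⇒ blocked
Every path is blocked, so mu and sigma are d-separated given {alpha}.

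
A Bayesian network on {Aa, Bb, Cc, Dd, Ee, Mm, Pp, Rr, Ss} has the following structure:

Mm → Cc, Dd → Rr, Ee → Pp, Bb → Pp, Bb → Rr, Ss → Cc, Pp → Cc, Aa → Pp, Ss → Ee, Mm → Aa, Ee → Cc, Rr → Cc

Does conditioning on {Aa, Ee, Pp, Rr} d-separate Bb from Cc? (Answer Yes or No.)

Yes

We examine all 5 paths between Bb and Cc:
Path 1: Bb → Rr → Cc
  Rr is a chain here and Rr is conditioned on, so the path is blocked at Rr.
Path 2: Bb → Pp ← Aa ← Mm → Cc
  Aa is a chain here and Aa is conditioned on, so the path is blocked at Aa.
Path 3: Bb → Pp ← Ee ← Ss → Cc
  Ee is a chain here and Ee is conditioned on, so the path is blocked at Ee.
Path 4: Bb → Pp ← Ee → Cc
  Ee is a fork here and Ee is conditioned on, so the path is blocked at Ee.
Path 5: Bb → Pp → Cc
  Pp is a chain here and Pp is conditioned on, so the path is blocked at Pp.
All paths are blocked; Bb ⊥ Cc | {Aa, Ee, Pp, Rr} holds.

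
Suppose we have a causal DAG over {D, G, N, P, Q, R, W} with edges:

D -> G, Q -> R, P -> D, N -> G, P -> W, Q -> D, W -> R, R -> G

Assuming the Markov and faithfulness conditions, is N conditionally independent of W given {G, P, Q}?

No — N and W are not d-separated given {G, P, Q}.

4 paths connect N and W; each must be blocked for d-separation to hold:
Path 1: N → G ← R ← Q → D ← P → W
  Q is a fork here and Q is conditioned on, so the path is blocked at Q.
Path 2: N → G ← R ← W
  G is a collider and G is conditioned on, which opens it; R is a chain and R is not conditioned on — no node blocks this path, so it is active.
Path 3: N → G ← D ← P → W
  P is a fork here and P is conditioned on, so the path is blocked at P.
Path 4: N → G ← D ← Q → R ← W
  Q is a fork here and Q is conditioned on, so the path is blocked at Q.
Because an active path exists, N and W are not d-separated.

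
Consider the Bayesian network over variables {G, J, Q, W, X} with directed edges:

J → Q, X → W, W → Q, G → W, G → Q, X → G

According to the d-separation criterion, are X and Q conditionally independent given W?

4 paths connect X and Q; each must be blocked for d-separation to hold:
Path 1: X → G → W → Q
  W is a chain here and W is conditioned on, so the path is blocked at W.
Path 2: X → G → Q
  G is a chain and G is not conditioned on — no node blocks this path, so it is active.
Path 3: X → W ← G → Q
  W is a collider and W is conditioned on, which opens it; G is a fork and G is not conditioned on — no node blocks this path, so it is active.
Path 4: X → W → Q
  W is a chain here and W is conditioned on, so the path is blocked at W.
Since the path X → G → Q is active, X and Q are not d-separated given {W}.

No — X and Q are not d-separated given {W}.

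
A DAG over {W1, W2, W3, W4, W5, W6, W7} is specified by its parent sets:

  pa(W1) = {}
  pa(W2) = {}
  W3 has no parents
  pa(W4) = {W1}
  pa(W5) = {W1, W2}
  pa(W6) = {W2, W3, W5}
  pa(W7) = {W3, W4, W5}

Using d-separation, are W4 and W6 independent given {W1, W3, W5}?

There are 6 undirected paths between W4 and W6; checking each against the conditioning set {W1, W3, W5}:
Path 1: W4 → W7 ← W3 → W6
  W7 is a collider here and neither W7 nor any of its descendants is conditioned on, so the collider stays closed — the path is blocked at W7.
Path 2: W4 → W7 ← W5 ← W2 → W6
  W7 is a collider here and neither W7 nor any of its descendants is conditioned on, so the collider stays closed — the path is blocked at W7.
Path 3: W4 → W7 ← W5 → W6
  W7 is a collider here and neither W7 nor any of its descendants is conditioned on, so the collider stays closed — the path is blocked at W7.
Path 4: W4 ← W1 → W5 → W7 ← W3 → W6
  W1 is a fork here and W1 is conditioned on, so the path is blocked at W1.
Path 5: W4 ← W1 → W5 ← W2 → W6
  W1 is a fork here and W1 is conditioned on, so the path is blocked at W1.
Path 6: W4 ← W1 → W5 → W6
  W1 is a fork here and W1 is conditioned on, so the path is blocked at W1.
Every path is blocked, so W4 and W6 are d-separated given {W1, W3, W5}.

Yes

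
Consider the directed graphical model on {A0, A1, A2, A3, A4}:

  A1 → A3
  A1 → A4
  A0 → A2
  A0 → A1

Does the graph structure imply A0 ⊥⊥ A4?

No

Only one path connects A0 and A4:
Path 1: A0 → A1 → A4
  A1 is a chain and A1 is not conditioned on — no node blocks this path, so it is active.
At least one path is unblocked, so d-separation fails.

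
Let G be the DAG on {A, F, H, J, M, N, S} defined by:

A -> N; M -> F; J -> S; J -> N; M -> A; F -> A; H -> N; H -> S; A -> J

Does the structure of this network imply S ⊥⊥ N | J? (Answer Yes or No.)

No

We examine all 3 paths between S and N:
  1. S ← H → N — H:fork[open] ⇒ active
  2. S ← J → N — J:fork[blocks] ⇒ blocked
  3. S ← J ← A → N — J:chain[blocks]; A:fork[open] ⇒ blocked
At least one path is unblocked, so d-separation fails.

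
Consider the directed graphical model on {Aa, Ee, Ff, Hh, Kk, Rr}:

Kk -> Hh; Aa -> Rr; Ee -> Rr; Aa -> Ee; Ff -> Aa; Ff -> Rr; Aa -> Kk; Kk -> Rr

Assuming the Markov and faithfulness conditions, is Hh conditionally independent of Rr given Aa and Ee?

No

4 paths connect Hh and Rr; each must be blocked for d-separation to hold:
  1. Hh ← Kk ← Aa ← Ff → Rr — Kk:chain[open]; Aa:chain[blocks]; Ff:fork[open] ⇒ blocked
  2. Hh ← Kk ← Aa → Ee → Rr — Kk:chain[open]; Aa:fork[blocks]; Ee:chain[blocks] ⇒ blocked
  3. Hh ← Kk ← Aa → Rr — Kk:chain[open]; Aa:fork[blocks] ⇒ blocked
  4. Hh ← Kk → Rr — Kk:fork[open] ⇒ active
Because an active path exists, Hh and Rr are not d-separated.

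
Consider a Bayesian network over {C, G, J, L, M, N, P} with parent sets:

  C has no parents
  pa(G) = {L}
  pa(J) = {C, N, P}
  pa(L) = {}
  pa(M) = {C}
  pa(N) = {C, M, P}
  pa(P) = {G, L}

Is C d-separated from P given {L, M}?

Yes

6 paths connect C and P; each must be blocked for d-separation to hold:
Path 1: C → J ← N ← P
  J is a collider here and neither J nor any of its descendants is conditioned on, so the collider stays closed — the path is blocked at J.
Path 2: C → J ← P
  J is a collider here and neither J nor any of its descendants is conditioned on, so the collider stays closed — the path is blocked at J.
Path 3: C → M → N → J ← P
  M is a chain here and M is conditioned on, so the path is blocked at M.
Path 4: C → M → N ← P
  M is a chain here and M is conditioned on, so the path is blocked at M.
Path 5: C → N → J ← P
  J is a collider here and neither J nor any of its descendants is conditioned on, so the collider stays closed — the path is blocked at J.
Path 6: C → N ← P
  N is a collider here and neither N nor any of its descendants is conditioned on, so the collider stays closed — the path is blocked at N.
Every path is blocked, so C and P are d-separated given {L, M}.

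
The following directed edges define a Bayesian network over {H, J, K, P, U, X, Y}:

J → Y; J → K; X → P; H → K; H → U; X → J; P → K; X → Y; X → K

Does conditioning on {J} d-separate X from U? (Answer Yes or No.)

Yes

We examine all 4 paths between X and U:
  1. X → J → K ← H → U — J:chain[blocks]; K:collider[blocks]; H:fork[open] ⇒ blocked
  2. X → P → K ← H → U — P:chain[open]; K:collider[blocks]; H:fork[open] ⇒ blocked
  3. X → Y ← J → K ← H → U — Y:collider[blocks]; J:fork[blocks]; K:collider[blocks]; H:fork[open] ⇒ blocked
  4. X → K ← H → U — K:collider[blocks]; H:fork[open] ⇒ blocked
All paths are blocked; X ⊥ U | {J} holds.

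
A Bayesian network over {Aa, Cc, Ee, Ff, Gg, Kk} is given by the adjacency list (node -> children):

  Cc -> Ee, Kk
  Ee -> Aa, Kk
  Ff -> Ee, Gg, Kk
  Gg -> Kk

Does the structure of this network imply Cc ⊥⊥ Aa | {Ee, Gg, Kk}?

We examine all 4 paths between Cc and Aa:
  1. Cc → Kk ← Gg ← Ff → Ee → Aa — Kk:collider[open]; Gg:chain[blocks]; Ff:fork[open]; Ee:chain[blocks] ⇒ blocked
  2. Cc → Kk ← Ee → Aa — Kk:collider[open]; Ee:fork[blocks] ⇒ blocked
  3. Cc → Kk ← Ff → Ee → Aa — Kk:collider[open]; Ff:fork[open]; Ee:chain[blocks] ⇒ blocked
  4. Cc → Ee → Aa — Ee:chain[blocks] ⇒ blocked
Since every path is blocked, d-separation holds.

Yes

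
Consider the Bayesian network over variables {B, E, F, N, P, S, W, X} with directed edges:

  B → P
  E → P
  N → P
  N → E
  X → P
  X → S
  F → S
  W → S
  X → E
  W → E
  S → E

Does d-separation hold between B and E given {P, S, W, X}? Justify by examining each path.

No

We examine all 5 paths between B and E:
Path 1: B → P ← X → S ← W → E
  X is a fork here and X is conditioned on, so the path is blocked at X.
Path 2: B → P ← X → S → E
  X is a fork here and X is conditioned on, so the path is blocked at X.
Path 3: B → P ← X → E
  X is a fork here and X is conditioned on, so the path is blocked at X.
Path 4: B → P ← N → E
  P is a collider and P is conditioned on, which opens it; N is a fork and N is not conditioned on — no node blocks this path, so it is active.
Path 5: B → P ← E
  P is a collider and P is conditioned on, which opens it — no node blocks this path, so it is active.
Because an active path exists, B and E are not d-separated.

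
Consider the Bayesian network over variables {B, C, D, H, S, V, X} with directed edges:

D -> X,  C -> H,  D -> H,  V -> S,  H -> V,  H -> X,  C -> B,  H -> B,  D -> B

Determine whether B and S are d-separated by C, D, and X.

4 paths connect B and S; each must be blocked for d-separation to hold:
  1. B ← C → H → V → S — C:fork[blocks]; H:chain[open]; V:chain[open] ⇒ blocked
  2. B ← H → V → S — H:fork[open]; V:chain[open] ⇒ active
  3. B ← D → X ← H → V → S — D:fork[blocks]; X:collider[open]; H:fork[open]; V:chain[open] ⇒ blocked
  4. B ← D → H → V → S — D:fork[blocks]; H:chain[open]; V:chain[open] ⇒ blocked
At least one path is unblocked, so d-separation fails.

No — B and S are not d-separated given {C, D, X}.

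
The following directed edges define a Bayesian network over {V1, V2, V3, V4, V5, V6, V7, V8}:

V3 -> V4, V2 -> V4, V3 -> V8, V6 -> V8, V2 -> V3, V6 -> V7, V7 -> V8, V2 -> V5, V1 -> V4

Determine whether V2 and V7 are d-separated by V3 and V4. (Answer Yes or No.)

Yes — V2 and V7 are d-separated given {V3, V4}.

There are 4 undirected paths between V2 and V7; checking each against the conditioning set {V3, V4}:
Path 1: V2 → V4 ← V3 → V8 ← V7
  V3 is a fork here and V3 is conditioned on, so the path is blocked at V3.
Path 2: V2 → V4 ← V3 → V8 ← V6 → V7
  V3 is a fork here and V3 is conditioned on, so the path is blocked at V3.
Path 3: V2 → V3 → V8 ← V7
  V3 is a chain here and V3 is conditioned on, so the path is blocked at V3.
Path 4: V2 → V3 → V8 ← V6 → V7
  V3 is a chain here and V3 is conditioned on, so the path is blocked at V3.
All paths are blocked; V2 ⊥ V7 | {V3, V4} holds.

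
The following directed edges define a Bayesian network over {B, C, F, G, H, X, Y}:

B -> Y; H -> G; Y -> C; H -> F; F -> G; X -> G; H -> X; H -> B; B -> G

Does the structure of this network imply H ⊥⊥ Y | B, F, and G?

Yes

There are 4 undirected paths between H and Y; checking each against the conditioning set {B, F, G}:
Path 1: H → G ← B → Y
  B is a fork here and B is conditioned on, so the path is blocked at B.
Path 2: H → B → Y
  B is a chain here and B is conditioned on, so the path is blocked at B.
Path 3: H → F → G ← B → Y
  F is a chain here and F is conditioned on, so the path is blocked at F.
Path 4: H → X → G ← B → Y
  B is a fork here and B is conditioned on, so the path is blocked at B.
All paths are blocked; H ⊥ Y | {B, F, G} holds.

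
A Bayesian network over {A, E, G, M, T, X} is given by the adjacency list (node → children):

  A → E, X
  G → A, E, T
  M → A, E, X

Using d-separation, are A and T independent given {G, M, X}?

Yes

4 paths connect A and T; each must be blocked for d-separation to hold:
  1. A ← G → T — G:fork[blocks] ⇒ blocked
  2. A ← M → E ← G → T — M:fork[blocks]; E:collider[blocks]; G:fork[blocks] ⇒ blocked
  3. A → E ← G → T — E:collider[blocks]; G:fork[blocks] ⇒ blocked
  4. A → X ← M → E ← G → T — X:collider[open]; M:fork[blocks]; E:collider[blocks]; G:fork[blocks] ⇒ blocked
Every path is blocked, so A and T are d-separated given {G, M, X}.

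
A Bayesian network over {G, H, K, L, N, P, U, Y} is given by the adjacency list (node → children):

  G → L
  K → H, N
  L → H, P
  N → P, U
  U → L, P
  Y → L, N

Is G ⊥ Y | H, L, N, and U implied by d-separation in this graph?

Enumerating the 6 paths from G to Y and testing each for blocking by {H, L, N, U}:
Path 1: G → L → P ← U ← N ← Y
  L is a chain here and L is conditioned on, so the path is blocked at L.
Path 2: G → L → P ← N ← Y
  L is a chain here and L is conditioned on, so the path is blocked at L.
Path 3: G → L ← U → P ← N ← Y
  U is a fork here and U is conditioned on, so the path is blocked at U.
Path 4: G → L ← U ← N ← Y
  U is a chain here and U is conditioned on, so the path is blocked at U.
Path 5: G → L → H ← K → N ← Y
  L is a chain here and L is conditioned on, so the path is blocked at L.
Path 6: G → L ← Y
  L is a collider and L is conditioned on, which opens it — no node blocks this path, so it is active.
Because an active path exists, G and Y are not d-separated.

No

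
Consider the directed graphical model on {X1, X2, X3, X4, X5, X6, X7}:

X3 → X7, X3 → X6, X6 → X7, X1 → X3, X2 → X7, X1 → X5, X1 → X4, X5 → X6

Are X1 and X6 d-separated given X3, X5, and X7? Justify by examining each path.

Yes

We examine all 3 paths between X1 and X6:
Path 1: X1 → X3 → X7 ← X6
  X3 is a chain here and X3 is conditioned on, so the path is blocked at X3.
Path 2: X1 → X3 → X6
  X3 is a chain here and X3 is conditioned on, so the path is blocked at X3.
Path 3: X1 → X5 → X6
  X5 is a chain here and X5 is conditioned on, so the path is blocked at X5.
Every path is blocked, so X1 and X6 are d-separated given {X3, X5, X7}.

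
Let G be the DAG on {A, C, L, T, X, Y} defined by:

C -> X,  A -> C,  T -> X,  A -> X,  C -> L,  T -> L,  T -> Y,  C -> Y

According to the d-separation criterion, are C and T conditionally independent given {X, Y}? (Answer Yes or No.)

There are 4 undirected paths between C and T; checking each against the conditioning set {X, Y}:
Path 1: C ← A → X ← T
  A is a fork and A is not conditioned on; X is a collider and X is conditioned on, which opens it — no node blocks this path, so it is active.
Path 2: C → L ← T
  L is a collider here and neither L nor any of its descendants is conditioned on, so the collider stays closed — the path is blocked at L.
Path 3: C → X ← T
  X is a collider and X is conditioned on, which opens it — no node blocks this path, so it is active.
Path 4: C → Y ← T
  Y is a collider and Y is conditioned on, which opens it — no node blocks this path, so it is active.
Because an active path exists, C and T are not d-separated.

No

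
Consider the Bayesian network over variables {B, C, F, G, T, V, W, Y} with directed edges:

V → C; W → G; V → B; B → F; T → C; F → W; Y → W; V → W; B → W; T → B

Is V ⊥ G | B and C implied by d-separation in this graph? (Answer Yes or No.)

Enumerating the 5 paths from V to G and testing each for blocking by {B, C}:
  1. V → W → G — W:chain[open] ⇒ active
  2. V → B → W → G — B:chain[blocks]; W:chain[open] ⇒ blocked
  3. V → B → F → W → G — B:chain[blocks]; F:chain[open]; W:chain[open] ⇒ blocked
  4. V → C ← T → B → W → G — C:collider[open]; T:fork[open]; B:chain[blocks]; W:chain[open] ⇒ blocked
  5. V → C ← T → B → F → W → G — C:collider[open]; T:fork[open]; B:chain[blocks]; F:chain[open]; W:chain[open] ⇒ blocked
Since the path V → W → G is active, V and G are not d-separated given {B, C}.

No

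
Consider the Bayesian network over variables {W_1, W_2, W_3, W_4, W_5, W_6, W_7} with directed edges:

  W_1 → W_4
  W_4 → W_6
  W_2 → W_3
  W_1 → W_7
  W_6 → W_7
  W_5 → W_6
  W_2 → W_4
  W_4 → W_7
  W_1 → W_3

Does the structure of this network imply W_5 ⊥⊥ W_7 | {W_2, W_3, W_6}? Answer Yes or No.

No

4 paths connect W_5 and W_7; each must be blocked for d-separation to hold:
Path 1: W_5 → W_6 ← W_4 → W_7
  W_6 is a collider and W_6 is conditioned on, which opens it; W_4 is a fork and W_4 is not conditioned on — no node blocks this path, so it is active.
Path 2: W_5 → W_6 ← W_4 ← W_1 → W_7
  W_6 is a collider and W_6 is conditioned on, which opens it; W_4 is a chain and W_4 is not conditioned on; W_1 is a fork and W_1 is not conditioned on — no node blocks this path, so it is active.
Path 3: W_5 → W_6 ← W_4 ← W_2 → W_3 ← W_1 → W_7
  W_2 is a fork here and W_2 is conditioned on, so the path is blocked at W_2.
Path 4: W_5 → W_6 → W_7
  W_6 is a chain here and W_6 is conditioned on, so the path is blocked at W_6.
At least one path is unblocked, so d-separation fails.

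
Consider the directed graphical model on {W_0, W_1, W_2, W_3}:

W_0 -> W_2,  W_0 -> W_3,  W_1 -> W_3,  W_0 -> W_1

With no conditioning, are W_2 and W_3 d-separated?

No

We examine all 2 paths between W_2 and W_3:
Path 1: W_2 ← W_0 → W_1 → W_3
  W_0 is a fork and W_0 is not conditioned on; W_1 is a chain and W_1 is not conditioned on — no node blocks this path, so it is active.
Path 2: W_2 ← W_0 → W_3
  W_0 is a fork and W_0 is not conditioned on — no node blocks this path, so it is active.
Since the path W_2 ← W_0 → W_1 → W_3 is active, W_2 and W_3 are not d-separated given ∅.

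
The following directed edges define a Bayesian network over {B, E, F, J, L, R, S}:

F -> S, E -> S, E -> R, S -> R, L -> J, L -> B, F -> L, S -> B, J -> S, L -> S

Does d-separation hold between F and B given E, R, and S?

No

There are 6 undirected paths between F and B; checking each against the conditioning set {E, R, S}:
Path 1: F → S ← J ← L → B
  S is a collider and S is conditioned on, which opens it; J is a chain and J is not conditioned on; L is a fork and L is not conditioned on — no node blocks this path, so it is active.
Path 2: F → S ← L → B
  S is a collider and S is conditioned on, which opens it; L is a fork and L is not conditioned on — no node blocks this path, so it is active.
Path 3: F → S → B
  S is a chain here and S is conditioned on, so the path is blocked at S.
Path 4: F → L → S → B
  S is a chain here and S is conditioned on, so the path is blocked at S.
Path 5: F → L → J → S → B
  S is a chain here and S is conditioned on, so the path is blocked at S.
Path 6: F → L → B
  L is a chain and L is not conditioned on — no node blocks this path, so it is active.
Since the path F → S ← J ← L → B is active, F and B are not d-separated given {E, R, S}.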